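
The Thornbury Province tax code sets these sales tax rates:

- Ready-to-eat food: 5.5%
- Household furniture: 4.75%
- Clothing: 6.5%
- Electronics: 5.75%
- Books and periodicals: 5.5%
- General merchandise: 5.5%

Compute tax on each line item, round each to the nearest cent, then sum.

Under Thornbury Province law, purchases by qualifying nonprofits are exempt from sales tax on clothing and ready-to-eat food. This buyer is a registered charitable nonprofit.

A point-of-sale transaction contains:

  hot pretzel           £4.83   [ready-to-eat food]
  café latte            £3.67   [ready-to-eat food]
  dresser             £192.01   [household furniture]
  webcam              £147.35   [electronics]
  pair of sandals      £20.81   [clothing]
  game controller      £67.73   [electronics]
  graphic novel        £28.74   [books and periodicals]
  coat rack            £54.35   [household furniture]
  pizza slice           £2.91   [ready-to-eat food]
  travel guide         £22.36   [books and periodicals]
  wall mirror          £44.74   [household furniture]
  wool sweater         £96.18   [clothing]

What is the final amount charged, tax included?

Hot pretzel £4.83: ready-to-eat food, buyer-exempt → 0% → £0.00
Café latte £3.67: ready-to-eat food, buyer-exempt → 0% → £0.00
Dresser £192.01: household furniture → 4.75% → £9.12
Webcam £147.35: electronics → 5.75% → £8.47
Pair of sandals £20.81: clothing, buyer-exempt → 0% → £0.00
Game controller £67.73: electronics → 5.75% → £3.89
Graphic novel £28.74: books and periodicals → 5.5% → £1.58
Coat rack £54.35: household furniture → 4.75% → £2.58
Pizza slice £2.91: ready-to-eat food, buyer-exempt → 0% → £0.00
Travel guide £22.36: books and periodicals → 5.5% → £1.23
Wall mirror £44.74: household furniture → 4.75% → £2.13
Wool sweater £96.18: clothing, buyer-exempt → 0% → £0.00
Subtotal = £685.68; tax = £29.00; total due = £714.68

£714.68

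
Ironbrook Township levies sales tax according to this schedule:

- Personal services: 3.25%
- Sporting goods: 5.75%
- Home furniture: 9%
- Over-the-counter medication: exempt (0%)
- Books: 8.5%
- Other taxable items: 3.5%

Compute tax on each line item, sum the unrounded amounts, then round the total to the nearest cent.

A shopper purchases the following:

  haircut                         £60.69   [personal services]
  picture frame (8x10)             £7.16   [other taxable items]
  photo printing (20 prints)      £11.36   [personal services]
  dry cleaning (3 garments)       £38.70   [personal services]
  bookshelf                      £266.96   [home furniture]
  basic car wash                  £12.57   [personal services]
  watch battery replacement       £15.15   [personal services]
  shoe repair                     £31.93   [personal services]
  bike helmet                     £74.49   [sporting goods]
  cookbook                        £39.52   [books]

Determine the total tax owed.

Haircut £60.69: personal services → 3.25% → £1.972425
Picture frame (8x10) £7.16: other taxable items → 3.5% → £0.2506
Photo printing (20 prints) £11.36: personal services → 3.25% → £0.3692
Dry cleaning (3 garments) £38.70: personal services → 3.25% → £1.25775
Bookshelf £266.96: home furniture → 9% → £24.0264
Basic car wash £12.57: personal services → 3.25% → £0.408525
Watch battery replacement £15.15: personal services → 3.25% → £0.492375
Shoe repair £31.93: personal services → 3.25% → £1.037725
Bike helmet £74.49: sporting goods → 5.75% → £4.283175
Cookbook £39.52: books → 8.5% → £3.3592
Unrounded tax sum = £37.457375 → £37.46

£37.46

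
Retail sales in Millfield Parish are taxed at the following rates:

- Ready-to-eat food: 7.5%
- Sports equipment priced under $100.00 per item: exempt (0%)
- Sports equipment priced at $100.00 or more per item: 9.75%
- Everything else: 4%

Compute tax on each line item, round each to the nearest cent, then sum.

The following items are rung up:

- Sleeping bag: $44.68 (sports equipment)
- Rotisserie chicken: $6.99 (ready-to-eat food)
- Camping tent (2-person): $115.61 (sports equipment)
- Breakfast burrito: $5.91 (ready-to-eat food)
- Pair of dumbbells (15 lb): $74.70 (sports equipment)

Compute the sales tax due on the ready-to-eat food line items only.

Rotisserie chicken $6.99: ready-to-eat food → 7.5% → $0.52
Breakfast burrito $5.91: ready-to-eat food → 7.5% → $0.44
Tax on ready-to-eat food = $0.52 + $0.44 = $0.96

$0.96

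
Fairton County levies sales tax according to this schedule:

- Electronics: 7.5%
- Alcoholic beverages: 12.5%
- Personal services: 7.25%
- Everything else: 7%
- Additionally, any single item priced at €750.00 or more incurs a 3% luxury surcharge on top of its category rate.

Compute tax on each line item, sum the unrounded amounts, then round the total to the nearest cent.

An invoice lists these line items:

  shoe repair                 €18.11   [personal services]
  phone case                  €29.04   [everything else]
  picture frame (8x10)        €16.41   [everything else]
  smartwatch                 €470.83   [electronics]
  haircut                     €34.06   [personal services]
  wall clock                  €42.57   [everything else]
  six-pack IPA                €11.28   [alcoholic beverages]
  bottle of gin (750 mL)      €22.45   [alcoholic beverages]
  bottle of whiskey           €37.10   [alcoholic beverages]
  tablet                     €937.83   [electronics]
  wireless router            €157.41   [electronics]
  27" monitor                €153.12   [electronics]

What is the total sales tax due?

€175.87

Shoe repair €18.11: personal services → 7.25% → €1.312975
Phone case €29.04: everything else → 7% → €2.0328
Picture frame (8x10) €16.41: everything else → 7% → €1.1487
Smartwatch €470.83: electronics → 7.5% → €35.31225
Haircut €34.06: personal services → 7.25% → €2.46935
Wall clock €42.57: everything else → 7% → €2.9799
Six-pack IPA €11.28: alcoholic beverages → 12.5% → €1.41
Bottle of gin (750 mL) €22.45: alcoholic beverages → 12.5% → €2.80625
Bottle of whiskey €37.10: alcoholic beverages → 12.5% → €4.6375
Tablet €937.83: electronics → 7.5% + 3% surcharge = 10.5% → €98.47215
Wireless router €157.41: electronics → 7.5% → €11.80575
27" monitor €153.12: electronics → 7.5% → €11.484
Unrounded tax sum = €175.871625 → €175.87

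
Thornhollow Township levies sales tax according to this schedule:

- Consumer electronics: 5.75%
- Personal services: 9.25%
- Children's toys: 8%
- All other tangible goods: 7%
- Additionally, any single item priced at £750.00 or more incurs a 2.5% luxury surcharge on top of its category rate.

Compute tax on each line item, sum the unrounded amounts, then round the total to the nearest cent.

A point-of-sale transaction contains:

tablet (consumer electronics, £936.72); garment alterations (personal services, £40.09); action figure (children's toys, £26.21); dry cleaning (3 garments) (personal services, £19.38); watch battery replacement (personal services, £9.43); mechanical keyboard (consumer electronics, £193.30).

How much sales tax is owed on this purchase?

£96.86

Tablet £936.72: consumer electronics → 5.75% + 2.5% surcharge = 8.25% → £77.2794
Garment alterations £40.09: personal services → 9.25% → £3.708325
Action figure £26.21: children's toys → 8% → £2.0968
Dry cleaning (3 garments) £19.38: personal services → 9.25% → £1.79265
Watch battery replacement £9.43: personal services → 9.25% → £0.872275
Mechanical keyboard £193.30: consumer electronics → 5.75% → £11.11475
Unrounded tax sum = £96.8642 → £96.86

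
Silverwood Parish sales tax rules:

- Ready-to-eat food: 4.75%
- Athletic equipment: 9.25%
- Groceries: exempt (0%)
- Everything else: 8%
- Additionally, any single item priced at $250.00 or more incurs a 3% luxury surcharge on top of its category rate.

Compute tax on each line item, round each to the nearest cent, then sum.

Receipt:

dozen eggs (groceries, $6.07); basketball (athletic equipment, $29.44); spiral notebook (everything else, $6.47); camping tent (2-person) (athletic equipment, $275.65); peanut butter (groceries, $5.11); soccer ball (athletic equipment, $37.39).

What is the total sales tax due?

$40.47

Dozen eggs $6.07: groceries → 0% → $0.00
Basketball $29.44: athletic equipment → 9.25% → $2.72
Spiral notebook $6.47: everything else → 8% → $0.52
Camping tent (2-person) $275.65: athletic equipment → 9.25% + 3% surcharge = 12.25% → $33.77
Peanut butter $5.11: groceries → 0% → $0.00
Soccer ball $37.39: athletic equipment → 9.25% → $3.46
Total tax = $2.72 + $0.52 + $33.77 + $3.46 = $40.47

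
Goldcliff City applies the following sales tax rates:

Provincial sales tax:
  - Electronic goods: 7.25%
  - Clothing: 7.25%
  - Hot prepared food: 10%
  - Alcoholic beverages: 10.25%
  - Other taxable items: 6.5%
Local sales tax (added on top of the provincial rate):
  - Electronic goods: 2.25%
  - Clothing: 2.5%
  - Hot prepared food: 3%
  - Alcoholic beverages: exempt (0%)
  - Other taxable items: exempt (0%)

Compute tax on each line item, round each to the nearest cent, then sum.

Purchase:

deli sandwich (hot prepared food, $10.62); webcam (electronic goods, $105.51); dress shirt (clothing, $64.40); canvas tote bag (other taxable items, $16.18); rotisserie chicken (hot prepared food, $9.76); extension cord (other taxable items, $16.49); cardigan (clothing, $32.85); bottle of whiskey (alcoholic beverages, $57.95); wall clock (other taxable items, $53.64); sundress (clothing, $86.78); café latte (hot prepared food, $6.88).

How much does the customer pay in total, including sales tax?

Deli sandwich $10.62: hot prepared food → 10% + 3% local = 13% → $1.38
Webcam $105.51: electronic goods → 7.25% + 2.25% local = 9.5% → $10.02
Dress shirt $64.40: clothing → 7.25% + 2.5% local = 9.75% → $6.28
Canvas tote bag $16.18: other taxable items → 6.5% + 0% local = 6.5% → $1.05
Rotisserie chicken $9.76: hot prepared food → 10% + 3% local = 13% → $1.27
Extension cord $16.49: other taxable items → 6.5% + 0% local = 6.5% → $1.07
Cardigan $32.85: clothing → 7.25% + 2.5% local = 9.75% → $3.20
Bottle of whiskey $57.95: alcoholic beverages → 10.25% + 0% local = 10.25% → $5.94
Wall clock $53.64: other taxable items → 6.5% + 0% local = 6.5% → $3.49
Sundress $86.78: clothing → 7.25% + 2.5% local = 9.75% → $8.46
Café latte $6.88: hot prepared food → 10% + 3% local = 13% → $0.89
Subtotal = $461.06; tax = $43.05; total due = $504.11

$504.11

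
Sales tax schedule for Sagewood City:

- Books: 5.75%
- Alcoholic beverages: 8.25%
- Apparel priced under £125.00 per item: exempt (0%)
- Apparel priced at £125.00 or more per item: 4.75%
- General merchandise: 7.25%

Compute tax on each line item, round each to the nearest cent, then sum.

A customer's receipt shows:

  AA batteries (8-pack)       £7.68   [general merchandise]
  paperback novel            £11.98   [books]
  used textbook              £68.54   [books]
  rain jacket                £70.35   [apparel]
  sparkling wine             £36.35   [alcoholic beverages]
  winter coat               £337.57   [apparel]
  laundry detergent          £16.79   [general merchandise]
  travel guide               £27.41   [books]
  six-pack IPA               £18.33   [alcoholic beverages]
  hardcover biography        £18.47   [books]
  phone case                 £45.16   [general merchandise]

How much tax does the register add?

£32.86

AA batteries (8-pack) £7.68: general merchandise → 7.25% → £0.56
Paperback novel £11.98: books → 5.75% → £0.69
Used textbook £68.54: books → 5.75% → £3.94
Rain jacket £70.35: apparel, under £125.00 → 0% → £0.00
Sparkling wine £36.35: alcoholic beverages → 8.25% → £3.00
Winter coat £337.57: apparel, £125.00 or more → 4.75% → £16.03
Laundry detergent £16.79: general merchandise → 7.25% → £1.22
Travel guide £27.41: books → 5.75% → £1.58
Six-pack IPA £18.33: alcoholic beverages → 8.25% → £1.51
Hardcover biography £18.47: books → 5.75% → £1.06
Phone case £45.16: general merchandise → 7.25% → £3.27
Total tax = £0.56 + £0.69 + £3.94 + £3.00 + £16.03 + £1.22 + £1.58 + £1.51 + £1.06 + £3.27 = £32.86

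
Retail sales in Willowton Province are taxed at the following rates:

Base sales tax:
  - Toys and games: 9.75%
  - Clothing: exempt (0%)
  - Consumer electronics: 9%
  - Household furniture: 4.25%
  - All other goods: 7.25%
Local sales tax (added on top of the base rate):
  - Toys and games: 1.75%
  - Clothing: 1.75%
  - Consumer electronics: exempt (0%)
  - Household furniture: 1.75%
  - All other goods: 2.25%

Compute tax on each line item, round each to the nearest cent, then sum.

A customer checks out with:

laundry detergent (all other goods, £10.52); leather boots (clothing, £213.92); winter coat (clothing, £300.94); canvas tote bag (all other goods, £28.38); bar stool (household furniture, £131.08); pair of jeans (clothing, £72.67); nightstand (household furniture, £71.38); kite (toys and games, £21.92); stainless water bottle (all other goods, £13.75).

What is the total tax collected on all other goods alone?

Laundry detergent £10.52: all other goods → 7.25% + 2.25% local = 9.5% → £1.00
Canvas tote bag £28.38: all other goods → 7.25% + 2.25% local = 9.5% → £2.70
Stainless water bottle £13.75: all other goods → 7.25% + 2.25% local = 9.5% → £1.31
Tax on all other goods = £1.00 + £2.70 + £1.31 = £5.01

£5.01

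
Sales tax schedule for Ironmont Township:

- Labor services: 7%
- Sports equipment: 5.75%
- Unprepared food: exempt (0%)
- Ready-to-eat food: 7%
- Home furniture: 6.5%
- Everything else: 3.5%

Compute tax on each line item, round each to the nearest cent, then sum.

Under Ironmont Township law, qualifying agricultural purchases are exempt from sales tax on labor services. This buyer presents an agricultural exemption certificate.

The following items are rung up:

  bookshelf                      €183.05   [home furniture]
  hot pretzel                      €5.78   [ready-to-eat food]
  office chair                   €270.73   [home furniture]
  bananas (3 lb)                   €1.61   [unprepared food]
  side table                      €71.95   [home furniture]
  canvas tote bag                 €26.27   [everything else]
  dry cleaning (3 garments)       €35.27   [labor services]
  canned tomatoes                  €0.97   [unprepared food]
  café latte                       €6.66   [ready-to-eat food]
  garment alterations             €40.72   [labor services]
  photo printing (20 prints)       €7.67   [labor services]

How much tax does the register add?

€35.97

Bookshelf €183.05: home furniture → 6.5% → €11.90
Hot pretzel €5.78: ready-to-eat food → 7% → €0.40
Office chair €270.73: home furniture → 6.5% → €17.60
Bananas (3 lb) €1.61: unprepared food → 0% → €0.00
Side table €71.95: home furniture → 6.5% → €4.68
Canvas tote bag €26.27: everything else → 3.5% → €0.92
Dry cleaning (3 garments) €35.27: labor services, buyer-exempt → 0% → €0.00
Canned tomatoes €0.97: unprepared food → 0% → €0.00
Café latte €6.66: ready-to-eat food → 7% → €0.47
Garment alterations €40.72: labor services, buyer-exempt → 0% → €0.00
Photo printing (20 prints) €7.67: labor services, buyer-exempt → 0% → €0.00
Total tax = €11.90 + €0.40 + €17.60 + €4.68 + €0.92 + €0.47 = €35.97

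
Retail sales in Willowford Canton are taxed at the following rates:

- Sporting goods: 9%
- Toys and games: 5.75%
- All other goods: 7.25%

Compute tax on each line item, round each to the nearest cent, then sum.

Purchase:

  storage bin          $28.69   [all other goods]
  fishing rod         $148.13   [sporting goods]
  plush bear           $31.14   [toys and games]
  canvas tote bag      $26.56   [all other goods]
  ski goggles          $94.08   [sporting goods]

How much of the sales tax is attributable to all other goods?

Storage bin $28.69: all other goods → 7.25% → $2.08
Canvas tote bag $26.56: all other goods → 7.25% → $1.93
Tax on all other goods = $2.08 + $1.93 = $4.01

$4.01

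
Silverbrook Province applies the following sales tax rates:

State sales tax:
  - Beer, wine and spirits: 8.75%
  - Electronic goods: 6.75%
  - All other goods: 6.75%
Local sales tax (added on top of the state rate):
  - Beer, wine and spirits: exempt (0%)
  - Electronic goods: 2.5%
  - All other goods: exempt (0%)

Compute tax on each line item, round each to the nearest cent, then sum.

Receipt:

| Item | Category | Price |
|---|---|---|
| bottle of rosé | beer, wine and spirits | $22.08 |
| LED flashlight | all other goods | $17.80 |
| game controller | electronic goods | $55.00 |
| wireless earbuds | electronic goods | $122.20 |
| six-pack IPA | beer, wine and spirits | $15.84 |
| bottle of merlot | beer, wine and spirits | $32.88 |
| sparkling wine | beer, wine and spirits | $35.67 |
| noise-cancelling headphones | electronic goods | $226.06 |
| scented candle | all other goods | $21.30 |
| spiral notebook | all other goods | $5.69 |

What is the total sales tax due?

Bottle of rosé $22.08: beer, wine and spirits → 8.75% + 0% local = 8.75% → $1.93
LED flashlight $17.80: all other goods → 6.75% + 0% local = 6.75% → $1.20
Game controller $55.00: electronic goods → 6.75% + 2.5% local = 9.25% → $5.09
Wireless earbuds $122.20: electronic goods → 6.75% + 2.5% local = 9.25% → $11.30
Six-pack IPA $15.84: beer, wine and spirits → 8.75% + 0% local = 8.75% → $1.39
Bottle of merlot $32.88: beer, wine and spirits → 8.75% + 0% local = 8.75% → $2.88
Sparkling wine $35.67: beer, wine and spirits → 8.75% + 0% local = 8.75% → $3.12
Noise-cancelling headphones $226.06: electronic goods → 6.75% + 2.5% local = 9.25% → $20.91
Scented candle $21.30: all other goods → 6.75% + 0% local = 6.75% → $1.44
Spiral notebook $5.69: all other goods → 6.75% + 0% local = 6.75% → $0.38
Total tax = $1.93 + $1.20 + $5.09 + $11.30 + $1.39 + $2.88 + $3.12 + $20.91 + $1.44 + $0.38 = $49.64

$49.64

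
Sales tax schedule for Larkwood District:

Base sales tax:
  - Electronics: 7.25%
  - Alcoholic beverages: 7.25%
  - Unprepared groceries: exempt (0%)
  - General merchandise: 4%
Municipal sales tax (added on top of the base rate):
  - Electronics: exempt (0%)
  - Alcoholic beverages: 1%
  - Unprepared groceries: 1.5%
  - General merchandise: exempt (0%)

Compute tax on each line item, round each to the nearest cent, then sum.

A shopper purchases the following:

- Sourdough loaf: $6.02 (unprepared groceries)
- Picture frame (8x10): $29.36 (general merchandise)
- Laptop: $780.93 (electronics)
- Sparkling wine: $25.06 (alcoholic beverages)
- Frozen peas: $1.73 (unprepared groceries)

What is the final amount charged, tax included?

Sourdough loaf $6.02: unprepared groceries → 0% + 1.5% municipal = 1.5% → $0.09
Picture frame (8x10) $29.36: general merchandise → 4% + 0% municipal = 4% → $1.17
Laptop $780.93: electronics → 7.25% + 0% municipal = 7.25% → $56.62
Sparkling wine $25.06: alcoholic beverages → 7.25% + 1% municipal = 8.25% → $2.07
Frozen peas $1.73: unprepared groceries → 0% + 1.5% municipal = 1.5% → $0.03
Subtotal = $843.10; tax = $59.98; total due = $903.08

$903.08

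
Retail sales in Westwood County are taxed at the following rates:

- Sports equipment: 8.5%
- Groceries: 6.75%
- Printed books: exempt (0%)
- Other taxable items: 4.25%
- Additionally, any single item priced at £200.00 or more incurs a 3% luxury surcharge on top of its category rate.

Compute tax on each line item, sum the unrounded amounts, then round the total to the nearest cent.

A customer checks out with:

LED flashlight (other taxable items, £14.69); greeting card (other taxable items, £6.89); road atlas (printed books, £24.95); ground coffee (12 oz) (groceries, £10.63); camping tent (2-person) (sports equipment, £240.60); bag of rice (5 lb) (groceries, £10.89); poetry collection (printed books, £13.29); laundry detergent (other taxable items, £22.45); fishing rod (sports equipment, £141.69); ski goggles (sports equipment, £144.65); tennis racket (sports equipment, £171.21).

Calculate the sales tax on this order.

£69.88

LED flashlight £14.69: other taxable items → 4.25% → £0.624325
Greeting card £6.89: other taxable items → 4.25% → £0.292825
Road atlas £24.95: printed books → 0% → £0.00
Ground coffee (12 oz) £10.63: groceries → 6.75% → £0.717525
Camping tent (2-person) £240.60: sports equipment → 8.5% + 3% surcharge = 11.5% → £27.669
Bag of rice (5 lb) £10.89: groceries → 6.75% → £0.735075
Poetry collection £13.29: printed books → 0% → £0.00
Laundry detergent £22.45: other taxable items → 4.25% → £0.954125
Fishing rod £141.69: sports equipment → 8.5% → £12.04365
Ski goggles £144.65: sports equipment → 8.5% → £12.29525
Tennis racket £171.21: sports equipment → 8.5% → £14.55285
Unrounded tax sum = £69.884625 → £69.88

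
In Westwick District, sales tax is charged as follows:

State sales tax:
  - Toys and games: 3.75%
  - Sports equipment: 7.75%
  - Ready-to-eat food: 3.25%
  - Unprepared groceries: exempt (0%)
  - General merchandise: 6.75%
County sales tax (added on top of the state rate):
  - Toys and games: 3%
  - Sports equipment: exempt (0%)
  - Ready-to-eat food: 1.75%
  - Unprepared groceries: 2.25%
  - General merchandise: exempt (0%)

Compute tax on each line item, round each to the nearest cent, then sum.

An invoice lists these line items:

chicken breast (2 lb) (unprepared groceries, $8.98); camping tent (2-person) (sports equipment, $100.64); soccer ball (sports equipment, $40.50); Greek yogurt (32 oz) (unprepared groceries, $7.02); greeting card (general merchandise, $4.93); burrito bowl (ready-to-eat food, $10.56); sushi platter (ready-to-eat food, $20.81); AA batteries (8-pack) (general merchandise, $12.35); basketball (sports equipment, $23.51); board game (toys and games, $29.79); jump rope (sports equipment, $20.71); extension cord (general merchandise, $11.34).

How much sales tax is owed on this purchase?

$20.24

Chicken breast (2 lb) $8.98: unprepared groceries → 0% + 2.25% county = 2.25% → $0.20
Camping tent (2-person) $100.64: sports equipment → 7.75% + 0% county = 7.75% → $7.80
Soccer ball $40.50: sports equipment → 7.75% + 0% county = 7.75% → $3.14
Greek yogurt (32 oz) $7.02: unprepared groceries → 0% + 2.25% county = 2.25% → $0.16
Greeting card $4.93: general merchandise → 6.75% + 0% county = 6.75% → $0.33
Burrito bowl $10.56: ready-to-eat food → 3.25% + 1.75% county = 5% → $0.53
Sushi platter $20.81: ready-to-eat food → 3.25% + 1.75% county = 5% → $1.04
AA batteries (8-pack) $12.35: general merchandise → 6.75% + 0% county = 6.75% → $0.83
Basketball $23.51: sports equipment → 7.75% + 0% county = 7.75% → $1.82
Board game $29.79: toys and games → 3.75% + 3% county = 6.75% → $2.01
Jump rope $20.71: sports equipment → 7.75% + 0% county = 7.75% → $1.61
Extension cord $11.34: general merchandise → 6.75% + 0% county = 6.75% → $0.77
Total tax = $0.20 + $7.80 + $3.14 + $0.16 + $0.33 + $0.53 + $1.04 + $0.83 + $1.82 + $2.01 + $1.61 + $0.77 = $20.24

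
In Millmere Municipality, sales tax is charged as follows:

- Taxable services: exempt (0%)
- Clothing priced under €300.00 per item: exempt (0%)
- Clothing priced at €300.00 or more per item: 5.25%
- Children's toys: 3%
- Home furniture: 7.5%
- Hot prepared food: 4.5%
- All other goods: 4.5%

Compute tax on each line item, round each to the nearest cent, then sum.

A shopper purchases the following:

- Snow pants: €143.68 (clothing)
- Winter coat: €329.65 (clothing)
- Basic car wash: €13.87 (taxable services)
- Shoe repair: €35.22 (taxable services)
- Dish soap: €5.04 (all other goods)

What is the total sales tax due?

€17.54

Snow pants €143.68: clothing, under €300.00 → 0% → €0.00
Winter coat €329.65: clothing, €300.00 or more → 5.25% → €17.31
Basic car wash €13.87: taxable services → 0% → €0.00
Shoe repair €35.22: taxable services → 0% → €0.00
Dish soap €5.04: all other goods → 4.5% → €0.23
Total tax = €17.31 + €0.23 = €17.54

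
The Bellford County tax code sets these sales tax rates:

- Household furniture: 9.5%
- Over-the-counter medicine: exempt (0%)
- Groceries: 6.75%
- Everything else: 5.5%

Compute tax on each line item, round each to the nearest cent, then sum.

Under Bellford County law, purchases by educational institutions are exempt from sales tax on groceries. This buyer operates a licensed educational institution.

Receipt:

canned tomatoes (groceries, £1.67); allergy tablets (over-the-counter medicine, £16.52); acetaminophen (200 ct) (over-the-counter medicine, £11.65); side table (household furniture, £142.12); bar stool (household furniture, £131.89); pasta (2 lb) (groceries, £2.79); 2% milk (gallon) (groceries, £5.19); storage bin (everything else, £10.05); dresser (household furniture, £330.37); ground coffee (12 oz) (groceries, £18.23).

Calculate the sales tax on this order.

Canned tomatoes £1.67: groceries, buyer-exempt → 0% → £0.00
Allergy tablets £16.52: over-the-counter medicine → 0% → £0.00
Acetaminophen (200 ct) £11.65: over-the-counter medicine → 0% → £0.00
Side table £142.12: household furniture → 9.5% → £13.50
Bar stool £131.89: household furniture → 9.5% → £12.53
Pasta (2 lb) £2.79: groceries, buyer-exempt → 0% → £0.00
2% milk (gallon) £5.19: groceries, buyer-exempt → 0% → £0.00
Storage bin £10.05: everything else → 5.5% → £0.55
Dresser £330.37: household furniture → 9.5% → £31.39
Ground coffee (12 oz) £18.23: groceries, buyer-exempt → 0% → £0.00
Total tax = £13.50 + £12.53 + £0.55 + £31.39 = £57.97

£57.97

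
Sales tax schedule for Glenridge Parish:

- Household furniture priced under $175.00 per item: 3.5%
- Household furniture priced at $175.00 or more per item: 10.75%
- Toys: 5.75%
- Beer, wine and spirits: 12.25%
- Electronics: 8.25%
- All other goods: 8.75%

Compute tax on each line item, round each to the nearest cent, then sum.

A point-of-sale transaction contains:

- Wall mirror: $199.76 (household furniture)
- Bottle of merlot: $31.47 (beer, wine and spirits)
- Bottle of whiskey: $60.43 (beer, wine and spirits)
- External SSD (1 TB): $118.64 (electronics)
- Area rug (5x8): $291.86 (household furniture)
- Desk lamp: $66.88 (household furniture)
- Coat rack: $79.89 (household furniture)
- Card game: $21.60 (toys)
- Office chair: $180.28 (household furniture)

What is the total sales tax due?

$99.65

Wall mirror $199.76: household furniture, $175.00 or more → 10.75% → $21.47
Bottle of merlot $31.47: beer, wine and spirits → 12.25% → $3.86
Bottle of whiskey $60.43: beer, wine and spirits → 12.25% → $7.40
External SSD (1 TB) $118.64: electronics → 8.25% → $9.79
Area rug (5x8) $291.86: household furniture, $175.00 or more → 10.75% → $31.37
Desk lamp $66.88: household furniture, under $175.00 → 3.5% → $2.34
Coat rack $79.89: household furniture, under $175.00 → 3.5% → $2.80
Card game $21.60: toys → 5.75% → $1.24
Office chair $180.28: household furniture, $175.00 or more → 10.75% → $19.38
Total tax = $21.47 + $3.86 + $7.40 + $9.79 + $31.37 + $2.34 + $2.80 + $1.24 + $19.38 = $99.65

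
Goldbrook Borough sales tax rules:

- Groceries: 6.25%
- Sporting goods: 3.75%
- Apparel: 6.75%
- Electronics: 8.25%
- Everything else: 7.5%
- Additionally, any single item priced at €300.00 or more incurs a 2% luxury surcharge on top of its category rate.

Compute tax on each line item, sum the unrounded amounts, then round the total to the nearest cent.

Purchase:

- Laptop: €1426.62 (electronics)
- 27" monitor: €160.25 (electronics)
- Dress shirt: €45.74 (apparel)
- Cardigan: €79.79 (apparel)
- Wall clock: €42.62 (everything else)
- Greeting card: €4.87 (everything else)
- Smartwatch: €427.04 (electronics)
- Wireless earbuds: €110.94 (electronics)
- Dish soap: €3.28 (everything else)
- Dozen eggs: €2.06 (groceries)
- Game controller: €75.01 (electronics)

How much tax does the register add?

€230.97

Laptop €1426.62: electronics → 8.25% + 2% surcharge = 10.25% → €146.22855
27" monitor €160.25: electronics → 8.25% → €13.220625
Dress shirt €45.74: apparel → 6.75% → €3.08745
Cardigan €79.79: apparel → 6.75% → €5.385825
Wall clock €42.62: everything else → 7.5% → €3.1965
Greeting card €4.87: everything else → 7.5% → €0.36525
Smartwatch €427.04: electronics → 8.25% + 2% surcharge = 10.25% → €43.7716
Wireless earbuds €110.94: electronics → 8.25% → €9.15255
Dish soap €3.28: everything else → 7.5% → €0.246
Dozen eggs €2.06: groceries → 6.25% → €0.12875
Game controller €75.01: electronics → 8.25% → €6.188325
Unrounded tax sum = €230.971425 → €230.97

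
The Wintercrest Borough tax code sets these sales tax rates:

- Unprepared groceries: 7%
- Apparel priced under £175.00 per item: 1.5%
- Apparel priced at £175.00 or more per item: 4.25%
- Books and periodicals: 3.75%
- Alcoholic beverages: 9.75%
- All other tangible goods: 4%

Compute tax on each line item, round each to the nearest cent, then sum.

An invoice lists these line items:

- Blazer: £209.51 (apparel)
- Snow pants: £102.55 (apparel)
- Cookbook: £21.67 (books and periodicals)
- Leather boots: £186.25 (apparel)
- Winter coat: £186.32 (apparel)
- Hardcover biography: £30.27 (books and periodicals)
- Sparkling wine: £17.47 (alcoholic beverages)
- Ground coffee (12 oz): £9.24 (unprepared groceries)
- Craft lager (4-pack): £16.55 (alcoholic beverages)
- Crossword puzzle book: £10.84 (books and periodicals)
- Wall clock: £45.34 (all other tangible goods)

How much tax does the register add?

Blazer £209.51: apparel, £175.00 or more → 4.25% → £8.90
Snow pants £102.55: apparel, under £175.00 → 1.5% → £1.54
Cookbook £21.67: books and periodicals → 3.75% → £0.81
Leather boots £186.25: apparel, £175.00 or more → 4.25% → £7.92
Winter coat £186.32: apparel, £175.00 or more → 4.25% → £7.92
Hardcover biography £30.27: books and periodicals → 3.75% → £1.14
Sparkling wine £17.47: alcoholic beverages → 9.75% → £1.70
Ground coffee (12 oz) £9.24: unprepared groceries → 7% → £0.65
Craft lager (4-pack) £16.55: alcoholic beverages → 9.75% → £1.61
Crossword puzzle book £10.84: books and periodicals → 3.75% → £0.41
Wall clock £45.34: all other tangible goods → 4% → £1.81
Total tax = £8.90 + £1.54 + £0.81 + £7.92 + £7.92 + £1.14 + £1.70 + £0.65 + £1.61 + £0.41 + £1.81 = £34.41

£34.41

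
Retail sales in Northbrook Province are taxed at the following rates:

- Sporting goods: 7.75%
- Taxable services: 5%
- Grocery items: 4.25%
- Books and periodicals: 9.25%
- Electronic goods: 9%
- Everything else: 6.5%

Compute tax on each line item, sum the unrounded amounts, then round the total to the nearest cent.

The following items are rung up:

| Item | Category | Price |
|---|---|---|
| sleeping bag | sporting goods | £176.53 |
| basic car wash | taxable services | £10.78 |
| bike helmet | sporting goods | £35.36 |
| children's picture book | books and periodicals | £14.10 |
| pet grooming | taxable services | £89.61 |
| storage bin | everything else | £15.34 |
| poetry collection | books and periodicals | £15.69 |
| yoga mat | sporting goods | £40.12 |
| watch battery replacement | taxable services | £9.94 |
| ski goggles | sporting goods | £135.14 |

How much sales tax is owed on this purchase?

£39.27

Sleeping bag £176.53: sporting goods → 7.75% → £13.681075
Basic car wash £10.78: taxable services → 5% → £0.539
Bike helmet £35.36: sporting goods → 7.75% → £2.7404
Children's picture book £14.10: books and periodicals → 9.25% → £1.30425
Pet grooming £89.61: taxable services → 5% → £4.4805
Storage bin £15.34: everything else → 6.5% → £0.9971
Poetry collection £15.69: books and periodicals → 9.25% → £1.451325
Yoga mat £40.12: sporting goods → 7.75% → £3.1093
Watch battery replacement £9.94: taxable services → 5% → £0.497
Ski goggles £135.14: sporting goods → 7.75% → £10.47335
Unrounded tax sum = £39.2733 → £39.27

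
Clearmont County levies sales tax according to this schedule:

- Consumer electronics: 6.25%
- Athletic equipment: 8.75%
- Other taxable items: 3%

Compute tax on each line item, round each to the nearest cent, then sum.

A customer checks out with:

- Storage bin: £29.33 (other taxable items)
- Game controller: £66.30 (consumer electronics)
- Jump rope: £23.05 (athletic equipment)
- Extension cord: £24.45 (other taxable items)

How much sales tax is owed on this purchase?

Storage bin £29.33: other taxable items → 3% → £0.88
Game controller £66.30: consumer electronics → 6.25% → £4.14
Jump rope £23.05: athletic equipment → 8.75% → £2.02
Extension cord £24.45: other taxable items → 3% → £0.73
Total tax = £0.88 + £4.14 + £2.02 + £0.73 = £7.77

£7.77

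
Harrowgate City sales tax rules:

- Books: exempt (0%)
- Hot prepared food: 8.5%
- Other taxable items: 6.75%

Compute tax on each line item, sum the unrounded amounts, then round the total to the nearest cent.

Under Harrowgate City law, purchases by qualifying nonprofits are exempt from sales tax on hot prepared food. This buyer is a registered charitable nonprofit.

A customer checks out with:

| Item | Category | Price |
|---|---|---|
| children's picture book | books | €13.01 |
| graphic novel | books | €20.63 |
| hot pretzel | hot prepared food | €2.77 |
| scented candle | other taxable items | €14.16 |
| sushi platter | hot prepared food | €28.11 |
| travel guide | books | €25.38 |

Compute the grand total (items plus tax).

Children's picture book €13.01: books → 0% → €0.00
Graphic novel €20.63: books → 0% → €0.00
Hot pretzel €2.77: hot prepared food, buyer-exempt → 0% → €0.00
Scented candle €14.16: other taxable items → 6.75% → €0.9558
Sushi platter €28.11: hot prepared food, buyer-exempt → 0% → €0.00
Travel guide €25.38: books → 0% → €0.00
Subtotal = €104.06; unrounded tax = €0.9558 → €0.96; total due = €105.02

€105.02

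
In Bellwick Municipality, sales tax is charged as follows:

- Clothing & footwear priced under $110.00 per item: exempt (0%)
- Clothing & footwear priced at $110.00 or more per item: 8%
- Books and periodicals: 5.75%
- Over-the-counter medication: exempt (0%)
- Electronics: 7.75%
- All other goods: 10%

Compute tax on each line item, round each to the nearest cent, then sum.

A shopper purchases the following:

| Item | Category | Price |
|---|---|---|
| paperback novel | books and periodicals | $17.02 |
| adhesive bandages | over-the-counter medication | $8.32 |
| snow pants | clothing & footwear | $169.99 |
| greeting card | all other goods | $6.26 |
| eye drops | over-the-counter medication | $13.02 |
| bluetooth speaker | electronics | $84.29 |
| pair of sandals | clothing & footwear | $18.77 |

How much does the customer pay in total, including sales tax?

$339.41

Paperback novel $17.02: books and periodicals → 5.75% → $0.98
Adhesive bandages $8.32: over-the-counter medication → 0% → $0.00
Snow pants $169.99: clothing & footwear, $110.00 or more → 8% → $13.60
Greeting card $6.26: all other goods → 10% → $0.63
Eye drops $13.02: over-the-counter medication → 0% → $0.00
Bluetooth speaker $84.29: electronics → 7.75% → $6.53
Pair of sandals $18.77: clothing & footwear, under $110.00 → 0% → $0.00
Subtotal = $317.67; tax = $21.74; total due = $339.41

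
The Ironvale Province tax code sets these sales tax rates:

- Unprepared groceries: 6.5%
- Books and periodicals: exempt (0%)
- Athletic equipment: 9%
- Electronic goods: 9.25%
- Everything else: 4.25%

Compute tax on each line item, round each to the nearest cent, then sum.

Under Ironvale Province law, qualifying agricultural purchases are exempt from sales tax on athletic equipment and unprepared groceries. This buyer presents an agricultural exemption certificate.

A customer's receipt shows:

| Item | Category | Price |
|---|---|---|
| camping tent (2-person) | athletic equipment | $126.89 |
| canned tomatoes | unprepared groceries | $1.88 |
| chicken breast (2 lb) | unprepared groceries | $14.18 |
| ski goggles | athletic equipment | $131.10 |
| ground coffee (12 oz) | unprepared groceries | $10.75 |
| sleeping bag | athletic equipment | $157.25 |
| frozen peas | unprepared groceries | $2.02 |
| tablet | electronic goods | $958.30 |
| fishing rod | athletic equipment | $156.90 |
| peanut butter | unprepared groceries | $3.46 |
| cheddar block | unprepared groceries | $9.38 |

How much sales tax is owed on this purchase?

$88.64

Camping tent (2-person) $126.89: athletic equipment, buyer-exempt → 0% → $0.00
Canned tomatoes $1.88: unprepared groceries, buyer-exempt → 0% → $0.00
Chicken breast (2 lb) $14.18: unprepared groceries, buyer-exempt → 0% → $0.00
Ski goggles $131.10: athletic equipment, buyer-exempt → 0% → $0.00
Ground coffee (12 oz) $10.75: unprepared groceries, buyer-exempt → 0% → $0.00
Sleeping bag $157.25: athletic equipment, buyer-exempt → 0% → $0.00
Frozen peas $2.02: unprepared groceries, buyer-exempt → 0% → $0.00
Tablet $958.30: electronic goods → 9.25% → $88.64
Fishing rod $156.90: athletic equipment, buyer-exempt → 0% → $0.00
Peanut butter $3.46: unprepared groceries, buyer-exempt → 0% → $0.00
Cheddar block $9.38: unprepared groceries, buyer-exempt → 0% → $0.00
Total tax = $88.64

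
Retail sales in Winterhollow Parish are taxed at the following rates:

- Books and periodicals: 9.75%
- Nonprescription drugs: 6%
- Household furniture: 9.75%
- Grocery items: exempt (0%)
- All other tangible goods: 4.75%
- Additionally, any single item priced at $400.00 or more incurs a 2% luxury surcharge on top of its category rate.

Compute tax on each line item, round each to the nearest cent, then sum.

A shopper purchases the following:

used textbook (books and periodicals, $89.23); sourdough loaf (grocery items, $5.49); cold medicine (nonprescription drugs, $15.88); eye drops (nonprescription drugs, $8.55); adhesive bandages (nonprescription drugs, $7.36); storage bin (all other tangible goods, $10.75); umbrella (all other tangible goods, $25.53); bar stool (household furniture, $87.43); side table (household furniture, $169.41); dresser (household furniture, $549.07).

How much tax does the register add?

$101.88

Used textbook $89.23: books and periodicals → 9.75% → $8.70
Sourdough loaf $5.49: grocery items → 0% → $0.00
Cold medicine $15.88: nonprescription drugs → 6% → $0.95
Eye drops $8.55: nonprescription drugs → 6% → $0.51
Adhesive bandages $7.36: nonprescription drugs → 6% → $0.44
Storage bin $10.75: all other tangible goods → 4.75% → $0.51
Umbrella $25.53: all other tangible goods → 4.75% → $1.21
Bar stool $87.43: household furniture → 9.75% → $8.52
Side table $169.41: household furniture → 9.75% → $16.52
Dresser $549.07: household furniture → 9.75% + 2% surcharge = 11.75% → $64.52
Total tax = $8.70 + $0.95 + $0.51 + $0.44 + $0.51 + $1.21 + $8.52 + $16.52 + $64.52 = $101.88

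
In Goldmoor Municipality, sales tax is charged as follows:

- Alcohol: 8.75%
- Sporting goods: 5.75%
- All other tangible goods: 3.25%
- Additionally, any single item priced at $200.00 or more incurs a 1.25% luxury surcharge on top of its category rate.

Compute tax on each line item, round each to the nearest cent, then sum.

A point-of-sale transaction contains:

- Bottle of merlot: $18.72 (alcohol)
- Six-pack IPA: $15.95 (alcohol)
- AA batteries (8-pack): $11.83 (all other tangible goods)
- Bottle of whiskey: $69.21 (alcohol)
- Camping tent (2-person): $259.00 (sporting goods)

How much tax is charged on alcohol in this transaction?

Bottle of merlot $18.72: alcohol → 8.75% → $1.64
Six-pack IPA $15.95: alcohol → 8.75% → $1.40
Bottle of whiskey $69.21: alcohol → 8.75% → $6.06
Tax on alcohol = $1.64 + $1.40 + $6.06 = $9.10

$9.10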